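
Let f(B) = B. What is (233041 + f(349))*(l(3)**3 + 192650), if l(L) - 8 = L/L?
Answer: 45132724810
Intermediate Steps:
l(L) = 9 (l(L) = 8 + L/L = 8 + 1 = 9)
(233041 + f(349))*(l(3)**3 + 192650) = (233041 + 349)*(9**3 + 192650) = 233390*(729 + 192650) = 233390*193379 = 45132724810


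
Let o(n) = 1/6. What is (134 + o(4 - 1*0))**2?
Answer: 648025/36 ≈ 18001.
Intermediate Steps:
o(n) = 1/6
(134 + o(4 - 1*0))**2 = (134 + 1/6)**2 = (805/6)**2 = 648025/36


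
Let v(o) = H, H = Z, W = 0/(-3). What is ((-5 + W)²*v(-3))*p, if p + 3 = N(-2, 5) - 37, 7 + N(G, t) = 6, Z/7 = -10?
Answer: 71750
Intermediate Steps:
W = 0 (W = 0*(-⅓) = 0)
Z = -70 (Z = 7*(-10) = -70)
N(G, t) = -1 (N(G, t) = -7 + 6 = -1)
H = -70
v(o) = -70
p = -41 (p = -3 + (-1 - 37) = -3 - 38 = -41)
((-5 + W)²*v(-3))*p = ((-5 + 0)²*(-70))*(-41) = ((-5)²*(-70))*(-41) = (25*(-70))*(-41) = -1750*(-41) = 71750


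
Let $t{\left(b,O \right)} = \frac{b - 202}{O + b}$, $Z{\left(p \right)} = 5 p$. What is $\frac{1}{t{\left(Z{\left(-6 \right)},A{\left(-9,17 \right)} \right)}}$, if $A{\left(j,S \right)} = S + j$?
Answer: $\frac{11}{116} \approx 0.094828$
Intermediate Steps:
$t{\left(b,O \right)} = \frac{-202 + b}{O + b}$
$\frac{1}{t{\left(Z{\left(-6 \right)},A{\left(-9,17 \right)} \right)}} = \frac{1}{\frac{1}{\left(17 - 9\right) + 5 \left(-6\right)} \left(-202 + 5 \left(-6\right)\right)} = \frac{1}{\frac{1}{8 - 30} \left(-202 - 30\right)} = \frac{1}{\frac{1}{-22} \left(-232\right)} = \frac{1}{\left(- \frac{1}{22}\right) \left(-232\right)} = \frac{1}{\frac{116}{11}} = \frac{11}{116}$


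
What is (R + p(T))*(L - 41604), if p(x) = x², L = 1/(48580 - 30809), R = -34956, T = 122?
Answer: 1141548190552/1367 ≈ 8.3508e+8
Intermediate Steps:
L = 1/17771 ≈ 5.6271e-5
(R + p(T))*(L - 41604) = (-34956 + 122²)*(1/17771 - 41604) = (-34956 + 14884)*(-739344683/17771) = -20072*(-739344683/17771) = 1141548190552/1367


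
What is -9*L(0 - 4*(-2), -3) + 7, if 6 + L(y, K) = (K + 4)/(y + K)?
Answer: 296/5 ≈ 59.200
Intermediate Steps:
L(y, K) = -6 + (4 + K)/(K + y) (L(y, K) = -6 + (K + 4)/(y + K) = -6 + (4 + K)/(K + y))
-9*L(0 - 4*(-2), -3) + 7 = -9*(4 - 6*(0 - 4*(-2)) - 5*(-3))/(-3 + (0 - 4*(-2))) + 7 = -9*(4 - 6*(0 + 8) + 15)/(-3 + (0 + 8)) + 7 = -9*(4 - 6*8 + 15)/(-3 + 8) + 7 = -9*(4 - 48 + 15)/5 + 7 = -9*(-29)/5 + 7 = -9*(-29/5) + 7 = 261/5 + 7 = 296/5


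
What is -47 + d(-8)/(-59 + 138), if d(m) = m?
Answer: -3721/79 ≈ -47.101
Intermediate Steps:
-47 + d(-8)/(-59 + 138) = -47 - 8/(-59 + 138) = -47 - 8/79 = -3721/79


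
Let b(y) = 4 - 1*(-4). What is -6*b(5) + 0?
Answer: -48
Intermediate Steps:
b(y) = 8 (b(y) = 4 + 4 = 8)
-6*b(5) + 0 = -6*8 + 0 = -48 + 0 = -48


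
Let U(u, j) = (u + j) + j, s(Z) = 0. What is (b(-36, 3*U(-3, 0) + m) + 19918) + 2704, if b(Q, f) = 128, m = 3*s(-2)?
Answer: 22750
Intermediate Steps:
U(u, j) = u + 2*j (U(u, j) = (j + u) + j = u + 2*j)
m = 0 (m = 3*0 = 0)
(b(-36, 3*U(-3, 0) + m) + 19918) + 2704 = (128 + 19918) + 2704 = 20046 + 2704 = 22750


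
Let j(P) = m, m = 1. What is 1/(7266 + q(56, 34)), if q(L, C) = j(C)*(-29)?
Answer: 1/7237 ≈ 0.00013818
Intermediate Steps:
j(P) = 1
q(L, C) = -29 (q(L, C) = 1*(-29) = -29)
1/(7266 + q(56, 34)) = 1/(7266 - 29) = 1/7237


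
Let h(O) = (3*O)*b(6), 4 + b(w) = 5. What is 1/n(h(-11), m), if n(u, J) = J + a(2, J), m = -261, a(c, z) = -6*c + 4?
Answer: -1/269 ≈ -0.0037175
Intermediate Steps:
b(w) = 1 (b(w) = -4 + 5 = 1)
a(c, z) = 4 - 6*c
h(O) = 3*O (h(O) = (3*O)*1 = 3*O)
n(u, J) = -8 + J (n(u, J) = J + (4 - 6*2) = J + (4 - 12) = J - 8 = -8 + J)
1/n(h(-11), m) = 1/(-8 - 261) = 1/(-269) = -1/269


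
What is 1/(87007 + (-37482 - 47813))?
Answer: 1/1712 ≈ 0.00058411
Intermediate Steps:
1/(87007 + (-37482 - 47813)) = 1/(87007 - 85295) = 1/1712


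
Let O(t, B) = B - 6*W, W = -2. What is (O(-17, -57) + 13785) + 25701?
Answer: 39441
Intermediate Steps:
O(t, B) = 12 + B (O(t, B) = B - 6*(-2) = B + 12 = 12 + B)
(O(-17, -57) + 13785) + 25701 = ((12 - 57) + 13785) + 25701 = (-45 + 13785) + 25701 = 13740 + 25701 = 39441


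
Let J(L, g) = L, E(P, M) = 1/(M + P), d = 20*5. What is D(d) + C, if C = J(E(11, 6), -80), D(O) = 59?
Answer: 1004/17 ≈ 59.059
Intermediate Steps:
d = 100
C = 1/17 (C = 1/(6 + 11) = 1/17 ≈ 0.058824)
D(d) + C = 59 + 1/17 = 1004/17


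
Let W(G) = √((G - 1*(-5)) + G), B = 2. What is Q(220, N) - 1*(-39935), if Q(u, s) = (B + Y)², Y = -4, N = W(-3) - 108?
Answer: 39939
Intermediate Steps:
W(G) = √(5 + 2*G) (W(G) = √((G + 5) + G) = √((5 + G) + G) = √(5 + 2*G))
N = -108 + I (N = √(5 + 2*(-3)) - 108 = √(5 - 6) - 108 = √(-1) - 108 = I - 108 = -108 + I ≈ -108.0 + 1.0*I)
Q(u, s) = 4 (Q(u, s) = (2 - 4)² = (-2)² = 4)
Q(220, N) - 1*(-39935) = 4 - 1*(-39935) = 4 + 39935 = 39939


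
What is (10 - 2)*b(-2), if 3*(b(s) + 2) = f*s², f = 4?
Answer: 80/3 ≈ 26.667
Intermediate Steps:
b(s) = -2 + 4*s²/3 (b(s) = -2 + (4*s²)/3 = -2 + 4*s²/3)
(10 - 2)*b(-2) = (10 - 2)*(-2 + (4/3)*(-2)²) = 8*(-2 + (4/3)*4) = 8*(-2 + 16/3) = 8*(10/3) = 80/3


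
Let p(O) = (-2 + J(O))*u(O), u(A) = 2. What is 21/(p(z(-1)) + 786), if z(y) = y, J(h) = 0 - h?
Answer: 3/112 ≈ 0.026786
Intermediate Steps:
J(h) = -h
p(O) = -4 - 2*O (p(O) = (-2 - O)*2 = -4 - 2*O)
21/(p(z(-1)) + 786) = 21/((-4 - 2*(-1)) + 786) = 21/((-4 + 2) + 786) = 21/(-2 + 786) = 21/784 = (1/784)*21 = 3/112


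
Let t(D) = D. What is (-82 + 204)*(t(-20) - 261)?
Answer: -34282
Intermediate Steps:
(-82 + 204)*(t(-20) - 261) = (-82 + 204)*(-20 - 261) = 122*(-281) = -34282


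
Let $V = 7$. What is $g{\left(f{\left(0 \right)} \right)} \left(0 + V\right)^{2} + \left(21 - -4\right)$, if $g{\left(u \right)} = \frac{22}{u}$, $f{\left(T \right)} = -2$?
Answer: $-514$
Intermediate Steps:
$g{\left(f{\left(0 \right)} \right)} \left(0 + V\right)^{2} + \left(21 - -4\right) = \frac{22}{-2} \left(0 + 7\right)^{2} + \left(21 - -4\right) = 22 \left(- \frac{1}{2}\right) 7^{2} + \left(21 + 4\right) = \left(-11\right) 49 + 25 = -539 + 25 = -514$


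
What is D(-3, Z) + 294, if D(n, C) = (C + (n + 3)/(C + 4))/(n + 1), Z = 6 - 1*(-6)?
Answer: 288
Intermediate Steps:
Z = 12 (Z = 6 + 6 = 12)
D(n, C) = (C + (3 + n)/(4 + C))/(1 + n)
D(-3, Z) + 294 = (3 - 3 + 12**2 + 4*12)/(4 + 12 + 4*(-3) + 12*(-3)) + 294 = (3 - 3 + 144 + 48)/(4 + 12 - 12 - 36) + 294 = 192/(-32) + 294 = -1/32*192 + 294 = -6 + 294 = 288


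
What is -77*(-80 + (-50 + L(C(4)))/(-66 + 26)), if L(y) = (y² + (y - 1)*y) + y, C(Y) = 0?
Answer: 24255/4 ≈ 6063.8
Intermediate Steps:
L(y) = y + y² + y*(-1 + y) (L(y) = (y² + (-1 + y)*y) + y = (y² + y*(-1 + y)) + y = y + y² + y*(-1 + y))
-77*(-80 + (-50 + L(C(4)))/(-66 + 26)) = -77*(-80 + (-50 + 2*0²)/(-66 + 26)) = -77*(-80 + (-50 + 2*0)/(-40)) = -77*(-80 + (-50 + 0)*(-1/40)) = -77*(-80 - 50*(-1/40)) = -77*(-80 + 5/4) = -77*(-315/4) = 24255/4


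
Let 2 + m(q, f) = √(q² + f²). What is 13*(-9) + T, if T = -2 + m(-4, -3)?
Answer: -116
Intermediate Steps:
m(q, f) = -2 + √(f² + q²) (m(q, f) = -2 + √(q² + f²) = -2 + √(f² + q²))
T = 1 (T = -2 + (-2 + √((-3)² + (-4)²)) = -2 + (-2 + √(9 + 16)) = -2 + (-2 + √25) = -2 + (-2 + 5) = -2 + 3 = 1)
13*(-9) + T = 13*(-9) + 1 = -117 + 1 = -116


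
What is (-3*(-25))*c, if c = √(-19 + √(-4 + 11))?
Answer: 75*√(-19 + √7) ≈ 303.3*I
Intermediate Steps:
c = √(-19 + √7) ≈ 4.044*I
(-3*(-25))*c = (-3*(-25))*√(-19 + √7) = 75*√(-19 + √7)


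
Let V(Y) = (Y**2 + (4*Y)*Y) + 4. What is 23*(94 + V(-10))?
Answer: 13754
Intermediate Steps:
V(Y) = 4 + 5*Y**2 (V(Y) = (Y**2 + 4*Y**2) + 4 = 5*Y**2 + 4 = 4 + 5*Y**2)
23*(94 + V(-10)) = 23*(94 + (4 + 5*(-10)**2)) = 23*(94 + (4 + 5*100)) = 23*(94 + (4 + 500)) = 23*(94 + 504) = 23*598 = 13754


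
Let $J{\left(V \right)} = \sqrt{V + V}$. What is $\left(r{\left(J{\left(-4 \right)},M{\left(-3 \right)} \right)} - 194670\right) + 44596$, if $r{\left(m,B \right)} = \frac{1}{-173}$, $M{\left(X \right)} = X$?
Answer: $- \frac{25962803}{173} \approx -1.5007 \cdot 10^{5}$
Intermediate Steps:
$J{\left(V \right)} = \sqrt{2} \sqrt{V}$ ($J{\left(V \right)} = \sqrt{2 V} = \sqrt{2} \sqrt{V}$)
$r{\left(m,B \right)} = - \frac{1}{173}$
$\left(r{\left(J{\left(-4 \right)},M{\left(-3 \right)} \right)} - 194670\right) + 44596 = \left(- \frac{1}{173} - 194670\right) + 44596 = - \frac{33677911}{173} + 44596 = - \frac{25962803}{173}$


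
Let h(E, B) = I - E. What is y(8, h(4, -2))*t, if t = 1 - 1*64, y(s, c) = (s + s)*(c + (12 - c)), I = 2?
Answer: -12096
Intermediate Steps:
h(E, B) = 2 - E
y(s, c) = 24*s (y(s, c) = (2*s)*12 = 24*s)
t = -63 (t = 1 - 64 = -63)
y(8, h(4, -2))*t = (24*8)*(-63) = 192*(-63) = -12096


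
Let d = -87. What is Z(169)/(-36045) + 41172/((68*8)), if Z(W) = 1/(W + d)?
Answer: 15211458517/200986920 ≈ 75.684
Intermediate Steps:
Z(W) = 1/(-87 + W) (Z(W) = 1/(W - 87) = 1/(-87 + W))
Z(169)/(-36045) + 41172/((68*8)) = 1/((-87 + 169)*(-36045)) + 41172/((68*8)) = -1/36045/82 + 41172/544 = (1/82)*(-1/36045) + 41172*(1/544) = -1/2955690 + 10293/136 = 15211458517/200986920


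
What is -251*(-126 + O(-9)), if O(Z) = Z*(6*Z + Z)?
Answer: -110691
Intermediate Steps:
O(Z) = 7*Z² (O(Z) = Z*(7*Z) = 7*Z²)
-251*(-126 + O(-9)) = -251*(-126 + 7*(-9)²) = -251*(-126 + 7*81) = -251*(-126 + 567) = -251*441 = -110691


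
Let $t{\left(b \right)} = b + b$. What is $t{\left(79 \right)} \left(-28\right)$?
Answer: $-4424$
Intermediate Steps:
$t{\left(b \right)} = 2 b$
$t{\left(79 \right)} \left(-28\right) = 2 \cdot 79 \left(-28\right) = 158 \left(-28\right) = -4424$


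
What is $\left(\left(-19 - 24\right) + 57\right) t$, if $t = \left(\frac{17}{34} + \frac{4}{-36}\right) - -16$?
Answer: $\frac{2065}{9} \approx 229.44$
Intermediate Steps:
$t = \frac{295}{18}$ ($t = \left(17 \cdot \frac{1}{34} + 4 \left(- \frac{1}{36}\right)\right) + 16 = \left(\frac{1}{2} - \frac{1}{9}\right) + 16 = \frac{7}{18} + 16 = \frac{295}{18} \approx 16.389$)
$\left(\left(-19 - 24\right) + 57\right) t = \left(\left(-19 - 24\right) + 57\right) \frac{295}{18} = \left(-43 + 57\right) \frac{295}{18} = 14 \cdot \frac{295}{18} = \frac{2065}{9}$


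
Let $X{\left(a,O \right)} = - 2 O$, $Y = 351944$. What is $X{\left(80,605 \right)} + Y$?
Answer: $350734$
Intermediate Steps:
$X{\left(80,605 \right)} + Y = \left(-2\right) 605 + 351944 = -1210 + 351944 = 350734$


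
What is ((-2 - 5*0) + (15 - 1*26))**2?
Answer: 169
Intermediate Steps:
((-2 - 5*0) + (15 - 1*26))**2 = ((-2 + 0) + (15 - 26))**2 = (-2 - 11)**2 = (-13)**2 = 169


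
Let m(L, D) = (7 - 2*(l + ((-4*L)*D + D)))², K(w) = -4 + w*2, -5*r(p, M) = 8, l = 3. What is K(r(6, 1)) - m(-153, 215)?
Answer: -347395804641/5 ≈ -6.9479e+10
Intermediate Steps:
r(p, M) = -8/5 (r(p, M) = -⅕*8 = -8/5)
K(w) = -4 + 2*w
m(L, D) = (1 - 2*D + 8*D*L)² (m(L, D) = (7 - 2*(3 + ((-4*L)*D + D)))² = (7 - 2*(3 + (-4*D*L + D)))² = (7 - 2*(3 + (D - 4*D*L)))² = (7 - 2*(3 + D - 4*D*L))² = (7 + (-6 - 2*D + 8*D*L))² = (1 - 2*D + 8*D*L)²)
K(r(6, 1)) - m(-153, 215) = (-4 + 2*(-8/5)) - (1 - 2*215 + 8*215*(-153))² = (-4 - 16/5) - (1 - 430 - 263160)² = -36/5 - 1*(-263589)² = -36/5 - 1*69479160921 = -36/5 - 69479160921 = -347395804641/5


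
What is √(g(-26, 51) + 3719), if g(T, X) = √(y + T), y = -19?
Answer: √(3719 + 3*I*√5) ≈ 60.984 + 0.055*I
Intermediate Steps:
g(T, X) = √(-19 + T)
√(g(-26, 51) + 3719) = √(√(-19 - 26) + 3719) = √(√(-45) + 3719) = √(3*I*√5 + 3719) = √(3719 + 3*I*√5)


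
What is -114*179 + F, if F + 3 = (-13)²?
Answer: -20240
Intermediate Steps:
F = 166 (F = -3 + (-13)² = -3 + 169 = 166)
-114*179 + F = -114*179 + 166 = -20406 + 166 = -20240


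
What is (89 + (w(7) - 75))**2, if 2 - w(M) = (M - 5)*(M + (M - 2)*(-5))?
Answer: 2704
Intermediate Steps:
w(M) = 2 - (-5 + M)*(10 - 4*M) (w(M) = 2 - (M - 5)*(M + (M - 2)*(-5)) = 2 - (-5 + M)*(M + (-2 + M)*(-5)) = 2 - (-5 + M)*(M + (10 - 5*M)) = 2 - (-5 + M)*(10 - 4*M))
(89 + (w(7) - 75))**2 = (89 + ((52 - 30*7 + 4*7**2) - 75))**2 = (89 + ((52 - 210 + 4*49) - 75))**2 = (89 + ((52 - 210 + 196) - 75))**2 = (89 + (38 - 75))**2 = (89 - 37)**2 = 52**2 = 2704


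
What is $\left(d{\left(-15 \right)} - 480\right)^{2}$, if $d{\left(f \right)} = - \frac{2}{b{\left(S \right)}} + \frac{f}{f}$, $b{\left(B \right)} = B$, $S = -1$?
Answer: $227529$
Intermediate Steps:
$d{\left(f \right)} = 3$ ($d{\left(f \right)} = - \frac{2}{-1} + \frac{f}{f} = \left(-2\right) \left(-1\right) + 1 = 2 + 1 = 3$)
$\left(d{\left(-15 \right)} - 480\right)^{2} = \left(3 - 480\right)^{2} = \left(-477\right)^{2} = 227529$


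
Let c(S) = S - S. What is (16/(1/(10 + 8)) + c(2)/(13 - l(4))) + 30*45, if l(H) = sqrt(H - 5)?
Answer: 1638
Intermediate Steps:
c(S) = 0
l(H) = sqrt(-5 + H)
(16/(1/(10 + 8)) + c(2)/(13 - l(4))) + 30*45 = (16/(1/(10 + 8)) + 0/(13 - sqrt(-5 + 4))) + 30*45 = (16/(1/18) + 0/(13 - sqrt(-1))) + 1350 = (16/(1/18) + 0/(13 - I)) + 1350 = (16*18 + 0*((13 + I)/170)) + 1350 = (288 + 0) + 1350 = 288 + 1350 = 1638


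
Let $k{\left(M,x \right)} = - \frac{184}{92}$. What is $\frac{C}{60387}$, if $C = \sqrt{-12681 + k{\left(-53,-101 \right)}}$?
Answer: $\frac{i \sqrt{12683}}{60387} \approx 0.001865 i$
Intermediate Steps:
$k{\left(M,x \right)} = -2$ ($k{\left(M,x \right)} = \left(-184\right) \frac{1}{92} = -2$)
$C = i \sqrt{12683}$ ($C = \sqrt{-12681 - 2} = \sqrt{-12683} = i \sqrt{12683} \approx 112.62 i$)
$\frac{C}{60387} = \frac{i \sqrt{12683}}{60387}$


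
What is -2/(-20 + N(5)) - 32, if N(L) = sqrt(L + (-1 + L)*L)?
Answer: -478/15 ≈ -31.867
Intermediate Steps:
N(L) = sqrt(L + L*(-1 + L))
-2/(-20 + N(5)) - 32 = -2/(-20 + sqrt(5**2)) - 32 = -2/(-20 + sqrt(25)) - 32 = -2/(-20 + 5) - 32 = -2/(-15) - 32 = -1/15*(-2) - 32 = 2/15 - 32 = -478/15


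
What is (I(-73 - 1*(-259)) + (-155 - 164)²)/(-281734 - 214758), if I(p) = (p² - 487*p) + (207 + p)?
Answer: -11542/124123 ≈ -0.092988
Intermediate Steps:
I(p) = 207 + p² - 486*p
(I(-73 - 1*(-259)) + (-155 - 164)²)/(-281734 - 214758) = ((207 + (-73 - 1*(-259))² - 486*(-73 - 1*(-259))) + (-155 - 164)²)/(-281734 - 214758) = ((207 + (-73 + 259)² - 486*(-73 + 259)) + (-319)²)/(-496492) = ((207 + 186² - 486*186) + 101761)*(-1/496492) = ((207 + 34596 - 90396) + 101761)*(-1/496492) = (-55593 + 101761)*(-1/496492) = 46168*(-1/496492) = -11542/124123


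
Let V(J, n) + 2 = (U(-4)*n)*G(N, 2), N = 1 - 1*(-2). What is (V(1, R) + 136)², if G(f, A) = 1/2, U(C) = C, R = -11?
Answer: 24336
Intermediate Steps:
N = 3 (N = 1 + 2 = 3)
G(f, A) = ½
V(J, n) = -2 - 2*n (V(J, n) = -2 - 4*n*(½) = -2 - 2*n)
(V(1, R) + 136)² = ((-2 - 2*(-11)) + 136)² = ((-2 + 22) + 136)² = (20 + 136)² = 156² = 24336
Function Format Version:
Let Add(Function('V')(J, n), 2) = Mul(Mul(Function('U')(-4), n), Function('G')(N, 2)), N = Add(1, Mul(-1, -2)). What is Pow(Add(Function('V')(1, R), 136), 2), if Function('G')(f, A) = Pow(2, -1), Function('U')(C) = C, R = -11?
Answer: 24336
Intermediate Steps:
N = 3 (N = Add(1, 2) = 3)
Function('G')(f, A) = Rational(1, 2)
Function('V')(J, n) = Add(-2, Mul(-2, n)) (Function('V')(J, n) = Add(-2, Mul(Mul(-4, n), Rational(1, 2))) = Add(-2, Mul(-2, n)))
Pow(Add(Function('V')(1, R), 136), 2) = Pow(Add(Add(-2, Mul(-2, -11)), 136), 2) = Pow(Add(Add(-2, 22), 136), 2) = Pow(Add(20, 136), 2) = Pow(156, 2) = 24336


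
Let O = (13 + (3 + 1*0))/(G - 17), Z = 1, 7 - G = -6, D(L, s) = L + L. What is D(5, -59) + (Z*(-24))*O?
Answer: 106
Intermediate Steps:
D(L, s) = 2*L
G = 13 (G = 7 - 1*(-6) = 7 + 6 = 13)
O = -4 (O = (13 + (3 + 1*0))/(13 - 17) = (13 + (3 + 0))/(-4) = (13 + 3)*(-1/4) = 16*(-1/4) = -4)
D(5, -59) + (Z*(-24))*O = 2*5 + (1*(-24))*(-4) = 10 - 24*(-4) = 10 + 96 = 106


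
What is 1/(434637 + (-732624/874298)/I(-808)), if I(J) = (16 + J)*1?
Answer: 14425917/6270037302392 ≈ 2.3008e-6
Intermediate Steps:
I(J) = 16 + J
1/(434637 + (-732624/874298)/I(-808)) = 1/(434637 + (-732624/874298)/(16 - 808)) = 1/(434637 - 732624*1/874298/(-792)) = 1/(434637 - 366312/437149*(-1/792)) = 1/(434637 + 15263/14425917) = 1/(6270037302392/14425917) = 14425917/6270037302392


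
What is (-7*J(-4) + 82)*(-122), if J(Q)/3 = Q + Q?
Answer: -30500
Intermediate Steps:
J(Q) = 6*Q (J(Q) = 3*(Q + Q) = 3*(2*Q) = 6*Q)
(-7*J(-4) + 82)*(-122) = (-42*(-4) + 82)*(-122) = (-7*(-24) + 82)*(-122) = (168 + 82)*(-122) = 250*(-122) = -30500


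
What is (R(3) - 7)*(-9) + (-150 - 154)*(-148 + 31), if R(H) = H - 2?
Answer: 35622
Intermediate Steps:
R(H) = -2 + H
(R(3) - 7)*(-9) + (-150 - 154)*(-148 + 31) = ((-2 + 3) - 7)*(-9) + (-150 - 154)*(-148 + 31) = (1 - 7)*(-9) - 304*(-117) = -6*(-9) + 35568 = 54 + 35568 = 35622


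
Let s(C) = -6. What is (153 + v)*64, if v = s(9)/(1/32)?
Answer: -2496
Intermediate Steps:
v = -192 (v = -6/(1/32) = -6/1/32 = -6*32 = -192)
(153 + v)*64 = (153 - 192)*64 = -39*64 = -2496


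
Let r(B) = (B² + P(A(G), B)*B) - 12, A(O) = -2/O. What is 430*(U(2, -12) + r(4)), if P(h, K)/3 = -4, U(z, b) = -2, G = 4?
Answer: -19780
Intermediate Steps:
P(h, K) = -12 (P(h, K) = 3*(-4) = -12)
r(B) = -12 + B² - 12*B (r(B) = (B² - 12*B) - 12 = -12 + B² - 12*B)
430*(U(2, -12) + r(4)) = 430*(-2 + (-12 + 4² - 12*4)) = 430*(-2 + (-12 + 16 - 48)) = 430*(-2 - 44) = 430*(-46) = -19780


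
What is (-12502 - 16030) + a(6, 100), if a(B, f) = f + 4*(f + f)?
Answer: -27632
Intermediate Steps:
a(B, f) = 9*f (a(B, f) = f + 4*(2*f) = f + 8*f = 9*f)
(-12502 - 16030) + a(6, 100) = (-12502 - 16030) + 9*100 = -28532 + 900 = -27632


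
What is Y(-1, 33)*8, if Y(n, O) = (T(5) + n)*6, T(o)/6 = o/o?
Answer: 240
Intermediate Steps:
T(o) = 6 (T(o) = 6*(o/o) = 6*1 = 6)
Y(n, O) = 36 + 6*n (Y(n, O) = (6 + n)*6 = 36 + 6*n)
Y(-1, 33)*8 = (36 + 6*(-1))*8 = (36 - 6)*8 = 30*8 = 240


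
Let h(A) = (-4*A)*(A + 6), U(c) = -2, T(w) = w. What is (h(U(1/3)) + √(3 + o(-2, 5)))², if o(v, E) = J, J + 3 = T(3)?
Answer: (32 + √3)² ≈ 1137.9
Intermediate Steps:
J = 0 (J = -3 + 3 = 0)
h(A) = -4*A*(6 + A) (h(A) = (-4*A)*(6 + A) = -4*A*(6 + A))
o(v, E) = 0
(h(U(1/3)) + √(3 + o(-2, 5)))² = (-4*(-2)*(6 - 2) + √(3 + 0))² = (-4*(-2)*4 + √3)² = (32 + √3)²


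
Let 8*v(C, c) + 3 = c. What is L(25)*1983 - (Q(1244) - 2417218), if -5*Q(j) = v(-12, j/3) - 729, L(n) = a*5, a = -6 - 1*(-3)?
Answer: 286480499/120 ≈ 2.3873e+6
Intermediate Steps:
v(C, c) = -3/8 + c/8
a = -3 (a = -6 + 3 = -3)
L(n) = -15 (L(n) = -3*5 = -15)
Q(j) = 1167/8 - j/120 (Q(j) = -((-3/8 + (j/3)/8) - 729)/5 = -((-3/8 + j/24) - 729)/5 = -(-5835/8 + j/24)/5 = 1167/8 - j/120)
L(25)*1983 - (Q(1244) - 2417218) = -15*1983 - ((1167/8 - 1/120*1244) - 2417218) = -29745 - ((1167/8 - 311/30) - 2417218) = -29745 - (16261/120 - 2417218) = -29745 - 1*(-290049899/120) = -29745 + 290049899/120 = 286480499/120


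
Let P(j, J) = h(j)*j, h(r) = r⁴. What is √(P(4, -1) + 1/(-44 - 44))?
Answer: 7*√40458/44 ≈ 32.000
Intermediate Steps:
P(j, J) = j⁵ (P(j, J) = j⁴*j = j⁵)
√(P(4, -1) + 1/(-44 - 44)) = √(4⁵ + 1/(-44 - 44)) = √(1024 + 1/(-88)) = √(1024 - 1/88) = √(90111/88) = 7*√40458/44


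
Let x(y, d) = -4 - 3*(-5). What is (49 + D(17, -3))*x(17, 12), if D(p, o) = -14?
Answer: 385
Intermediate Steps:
x(y, d) = 11 (x(y, d) = -4 + 15 = 11)
(49 + D(17, -3))*x(17, 12) = (49 - 14)*11 = 35*11 = 385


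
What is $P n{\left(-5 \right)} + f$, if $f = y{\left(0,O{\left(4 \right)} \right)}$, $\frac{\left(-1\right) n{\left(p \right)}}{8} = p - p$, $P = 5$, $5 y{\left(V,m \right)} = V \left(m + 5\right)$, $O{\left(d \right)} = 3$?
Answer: $0$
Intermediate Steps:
$y{\left(V,m \right)} = \frac{V \left(5 + m\right)}{5}$ ($y{\left(V,m \right)} = \frac{V \left(m + 5\right)}{5} = \frac{V \left(5 + m\right)}{5}$)
$n{\left(p \right)} = 0$ ($n{\left(p \right)} = - 8 \left(p - p\right) = \left(-8\right) 0 = 0$)
$f = 0$ ($f = \frac{1}{5} \cdot 0 \left(5 + 3\right) = \frac{1}{5} \cdot 0 \cdot 8 = 0$)
$P n{\left(-5 \right)} + f = 5 \cdot 0 + 0 = 0 + 0 = 0$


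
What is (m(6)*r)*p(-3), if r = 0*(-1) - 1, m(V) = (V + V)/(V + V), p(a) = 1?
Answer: -1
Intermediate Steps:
m(V) = 1 (m(V) = (2*V)/((2*V)) = (2*V)*(1/(2*V)) = 1)
r = -1 (r = 0 - 1 = -1)
(m(6)*r)*p(-3) = (1*(-1))*1 = -1*1 = -1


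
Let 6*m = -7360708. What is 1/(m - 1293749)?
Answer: -3/7561601 ≈ -3.9674e-7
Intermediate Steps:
m = -3680354/3 (m = (⅙)*(-7360708) = -3680354/3 ≈ -1.2268e+6)
1/(m - 1293749) = 1/(-3680354/3 - 1293749) = 1/(-7561601/3) = -3/7561601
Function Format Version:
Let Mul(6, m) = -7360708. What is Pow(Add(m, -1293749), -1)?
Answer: Rational(-3, 7561601) ≈ -3.9674e-7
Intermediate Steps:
m = Rational(-3680354, 3) (m = Mul(Rational(1, 6), -7360708) = Rational(-3680354, 3) ≈ -1.2268e+6)
Pow(Add(m, -1293749), -1) = Pow(Add(Rational(-3680354, 3), -1293749), -1) = Pow(Rational(-7561601, 3), -1) = Rational(-3, 7561601)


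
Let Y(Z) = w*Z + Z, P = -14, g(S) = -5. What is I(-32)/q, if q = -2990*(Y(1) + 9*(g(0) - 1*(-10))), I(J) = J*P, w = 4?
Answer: -112/37375 ≈ -0.0029967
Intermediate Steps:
Y(Z) = 5*Z (Y(Z) = 4*Z + Z = 5*Z)
I(J) = -14*J (I(J) = J*(-14) = -14*J)
q = -149500 (q = -2990*(5*1 + 9*(-5 - 1*(-10))) = -2990*(5 + 9*(-5 + 10)) = -2990*(5 + 9*5) = -2990*(5 + 45) = -2990*50 = -149500)
I(-32)/q = -14*(-32)/(-149500) = 448*(-1/149500) = -112/37375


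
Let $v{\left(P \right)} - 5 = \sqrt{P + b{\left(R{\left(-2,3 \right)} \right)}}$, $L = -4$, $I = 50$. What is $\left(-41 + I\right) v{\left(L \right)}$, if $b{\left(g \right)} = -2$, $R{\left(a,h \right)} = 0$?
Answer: $45 + 9 i \sqrt{6} \approx 45.0 + 22.045 i$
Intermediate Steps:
$v{\left(P \right)} = 5 + \sqrt{-2 + P}$ ($v{\left(P \right)} = 5 + \sqrt{P - 2} = 5 + \sqrt{-2 + P}$)
$\left(-41 + I\right) v{\left(L \right)} = \left(-41 + 50\right) \left(5 + \sqrt{-2 - 4}\right) = 9 \left(5 + \sqrt{-6}\right) = 9 \left(5 + i \sqrt{6}\right) = 45 + 9 i \sqrt{6}$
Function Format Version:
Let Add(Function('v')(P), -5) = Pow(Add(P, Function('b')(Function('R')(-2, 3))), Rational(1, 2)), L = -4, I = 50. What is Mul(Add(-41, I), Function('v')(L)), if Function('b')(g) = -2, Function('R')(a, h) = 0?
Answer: Add(45, Mul(9, I, Pow(6, Rational(1, 2)))) ≈ Add(45.000, Mul(22.045, I))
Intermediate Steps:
Function('v')(P) = Add(5, Pow(Add(-2, P), Rational(1, 2))) (Function('v')(P) = Add(5, Pow(Add(P, -2), Rational(1, 2))) = Add(5, Pow(Add(-2, P), Rational(1, 2))))
Mul(Add(-41, I), Function('v')(L)) = Mul(Add(-41, 50), Add(5, Pow(Add(-2, -4), Rational(1, 2)))) = Mul(9, Add(5, Pow(-6, Rational(1, 2)))) = Mul(9, Add(5, Mul(I, Pow(6, Rational(1, 2))))) = Add(45, Mul(9, I, Pow(6, Rational(1, 2))))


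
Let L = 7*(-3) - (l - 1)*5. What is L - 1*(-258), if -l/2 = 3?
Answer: 272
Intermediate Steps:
l = -6 (l = -2*3 = -6)
L = 14 (L = 7*(-3) - (-6 - 1)*5 = -21 - (-7)*5 = -21 - 1*(-35) = -21 + 35 = 14)
L - 1*(-258) = 14 - 1*(-258) = 14 + 258 = 272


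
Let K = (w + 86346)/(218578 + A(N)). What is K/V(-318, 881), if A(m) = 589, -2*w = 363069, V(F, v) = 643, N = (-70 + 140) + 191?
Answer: -190377/281848762 ≈ -0.00067546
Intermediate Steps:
N = 261 (N = 70 + 191 = 261)
w = -363069/2 (w = -½*363069 = -363069/2 ≈ -1.8153e+5)
K = -190377/438334 (K = (-363069/2 + 86346)/(218578 + 589) = -190377/2/219167 = -190377/2*1/219167 = -190377/438334 ≈ -0.43432)
K/V(-318, 881) = -190377/438334/643 = -190377/438334*1/643 = -190377/281848762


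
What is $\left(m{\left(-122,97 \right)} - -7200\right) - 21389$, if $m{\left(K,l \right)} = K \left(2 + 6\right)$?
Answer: $-15165$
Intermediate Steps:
$m{\left(K,l \right)} = 8 K$ ($m{\left(K,l \right)} = K 8 = 8 K$)
$\left(m{\left(-122,97 \right)} - -7200\right) - 21389 = \left(8 \left(-122\right) - -7200\right) - 21389 = \left(-976 + 7200\right) - 21389 = 6224 - 21389 = -15165$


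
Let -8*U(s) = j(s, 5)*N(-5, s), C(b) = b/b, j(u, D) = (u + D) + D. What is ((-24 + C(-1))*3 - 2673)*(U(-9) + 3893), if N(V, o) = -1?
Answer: -42699795/4 ≈ -1.0675e+7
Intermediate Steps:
j(u, D) = u + 2*D (j(u, D) = (D + u) + D = u + 2*D)
C(b) = 1
U(s) = 5/4 + s/8 (U(s) = -(s + 2*5)*(-1)/8 = -(s + 10)*(-1)/8 = -(10 + s)*(-1)/8 = -(-10 - s)/8 = 5/4 + s/8)
((-24 + C(-1))*3 - 2673)*(U(-9) + 3893) = ((-24 + 1)*3 - 2673)*((5/4 + (⅛)*(-9)) + 3893) = (-23*3 - 2673)*((5/4 - 9/8) + 3893) = (-69 - 2673)*(⅛ + 3893) = -2742*31145/8 = -42699795/4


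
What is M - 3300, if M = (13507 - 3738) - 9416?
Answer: -2947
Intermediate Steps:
M = 353 (M = 9769 - 9416 = 353)
M - 3300 = 353 - 3300 = -2947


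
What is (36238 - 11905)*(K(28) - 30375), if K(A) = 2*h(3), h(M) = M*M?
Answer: -738676881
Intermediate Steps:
h(M) = M**2
K(A) = 18 (K(A) = 2*3**2 = 2*9 = 18)
(36238 - 11905)*(K(28) - 30375) = (36238 - 11905)*(18 - 30375) = 24333*(-30357) = -738676881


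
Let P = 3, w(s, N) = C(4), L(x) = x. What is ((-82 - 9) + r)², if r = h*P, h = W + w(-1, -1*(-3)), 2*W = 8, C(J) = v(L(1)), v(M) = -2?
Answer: 7225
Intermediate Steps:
C(J) = -2
w(s, N) = -2
W = 4 (W = (½)*8 = 4)
h = 2 (h = 4 - 2 = 2)
r = 6 (r = 2*3 = 6)
((-82 - 9) + r)² = ((-82 - 9) + 6)² = (-91 + 6)² = (-85)² = 7225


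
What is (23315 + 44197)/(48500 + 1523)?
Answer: 67512/50023 ≈ 1.3496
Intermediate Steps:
(23315 + 44197)/(48500 + 1523) = 67512/50023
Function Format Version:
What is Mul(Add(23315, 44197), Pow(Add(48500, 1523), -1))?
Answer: Rational(67512, 50023) ≈ 1.3496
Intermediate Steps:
Mul(Add(23315, 44197), Pow(Add(48500, 1523), -1)) = Mul(67512, Pow(50023, -1)) = Mul(67512, Rational(1, 50023)) = Rational(67512, 50023)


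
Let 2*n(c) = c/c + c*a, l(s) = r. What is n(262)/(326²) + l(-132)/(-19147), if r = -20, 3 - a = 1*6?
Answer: -10779355/4069733144 ≈ -0.0026487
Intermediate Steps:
a = -3 (a = 3 - 6 = -3)
l(s) = -20
n(c) = ½ - 3*c/2 (n(c) = (c/c + c*(-3))/2 = (1 - 3*c)/2 = ½ - 3*c/2)
n(262)/(326²) + l(-132)/(-19147) = (½ - 3/2*262)/(326²) - 20/(-19147) = (½ - 393)/106276 - 20*(-1/19147) = -785/2*1/106276 + 20/19147 = -785/212552 + 20/19147 = -10779355/4069733144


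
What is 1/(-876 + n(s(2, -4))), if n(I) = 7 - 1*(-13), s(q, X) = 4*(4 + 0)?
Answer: -1/856 ≈ -0.0011682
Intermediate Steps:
s(q, X) = 16 (s(q, X) = 4*4 = 16)
n(I) = 20 (n(I) = 7 + 13 = 20)
1/(-876 + n(s(2, -4))) = 1/(-876 + 20) = 1/(-856) = -1/856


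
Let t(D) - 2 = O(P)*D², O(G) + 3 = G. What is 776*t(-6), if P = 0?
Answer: -82256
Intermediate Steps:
O(G) = -3 + G
t(D) = 2 - 3*D² (t(D) = 2 + (-3 + 0)*D² = 2 - 3*D²)
776*t(-6) = 776*(2 - 3*(-6)²) = 776*(2 - 3*36) = 776*(2 - 108) = 776*(-106) = -82256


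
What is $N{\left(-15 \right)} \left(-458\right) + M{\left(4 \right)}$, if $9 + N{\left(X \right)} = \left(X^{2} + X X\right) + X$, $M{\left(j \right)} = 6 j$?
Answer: $-195084$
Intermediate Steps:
$N{\left(X \right)} = -9 + X + 2 X^{2}$ ($N{\left(X \right)} = -9 + \left(\left(X^{2} + X X\right) + X\right) = -9 + \left(\left(X^{2} + X^{2}\right) + X\right) = -9 + \left(2 X^{2} + X\right) = -9 + \left(X + 2 X^{2}\right) = -9 + X + 2 X^{2}$)
$N{\left(-15 \right)} \left(-458\right) + M{\left(4 \right)} = \left(-9 - 15 + 2 \left(-15\right)^{2}\right) \left(-458\right) + 6 \cdot 4 = \left(-9 - 15 + 2 \cdot 225\right) \left(-458\right) + 24 = \left(-9 - 15 + 450\right) \left(-458\right) + 24 = 426 \left(-458\right) + 24 = -195108 + 24 = -195084$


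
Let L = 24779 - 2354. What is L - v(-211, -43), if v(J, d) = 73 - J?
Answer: 22141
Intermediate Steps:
L = 22425
L - v(-211, -43) = 22425 - (73 - 1*(-211)) = 22425 - (73 + 211) = 22425 - 1*284 = 22425 - 284 = 22141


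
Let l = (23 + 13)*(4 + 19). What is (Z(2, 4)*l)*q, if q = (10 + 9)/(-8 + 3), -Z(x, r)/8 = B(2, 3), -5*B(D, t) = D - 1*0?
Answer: -251712/25 ≈ -10068.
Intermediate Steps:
B(D, t) = -D/5 (B(D, t) = -(D - 1*0)/5 = -(D + 0)/5 = -D/5)
Z(x, r) = 16/5 (Z(x, r) = -(-8)*2/5 = -8*(-2/5) = 16/5)
l = 828 (l = 36*23 = 828)
q = -19/5 (q = 19/(-5) = 19*(-1/5) = -19/5 ≈ -3.8000)
(Z(2, 4)*l)*q = ((16/5)*828)*(-19/5) = (13248/5)*(-19/5) = -251712/25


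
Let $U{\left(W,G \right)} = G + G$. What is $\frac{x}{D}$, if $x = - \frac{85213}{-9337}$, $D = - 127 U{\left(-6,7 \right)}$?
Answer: $- \frac{85213}{16601186} \approx -0.0051329$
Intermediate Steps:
$U{\left(W,G \right)} = 2 G$
$D = -1778$ ($D = - 127 \cdot 2 \cdot 7 = \left(-127\right) 14 = -1778$)
$x = \frac{85213}{9337}$ ($x = \left(-85213\right) \left(- \frac{1}{9337}\right) = \frac{85213}{9337} \approx 9.1264$)
$\frac{x}{D} = \frac{85213}{9337 \left(-1778\right)} = \frac{85213}{9337} \left(- \frac{1}{1778}\right) = - \frac{85213}{16601186}$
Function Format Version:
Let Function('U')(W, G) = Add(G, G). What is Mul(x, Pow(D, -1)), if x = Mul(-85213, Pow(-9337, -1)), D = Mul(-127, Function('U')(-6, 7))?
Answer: Rational(-85213, 16601186) ≈ -0.0051329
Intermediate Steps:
Function('U')(W, G) = Mul(2, G)
D = -1778 (D = Mul(-127, Mul(2, 7)) = Mul(-127, 14) = -1778)
x = Rational(85213, 9337) (x = Mul(-85213, Rational(-1, 9337)) = Rational(85213, 9337) ≈ 9.1264)
Mul(x, Pow(D, -1)) = Mul(Rational(85213, 9337), Pow(-1778, -1)) = Mul(Rational(85213, 9337), Rational(-1, 1778)) = Rational(-85213, 16601186)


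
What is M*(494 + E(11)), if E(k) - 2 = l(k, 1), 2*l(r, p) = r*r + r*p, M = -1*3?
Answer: -1686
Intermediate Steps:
M = -3
l(r, p) = r²/2 + p*r/2 (l(r, p) = (r*r + r*p)/2 = (r² + p*r)/2 = r²/2 + p*r/2)
E(k) = 2 + k*(1 + k)/2
M*(494 + E(11)) = -3*(494 + (2 + (½)*11*(1 + 11))) = -3*(494 + (2 + (½)*11*12)) = -3*(494 + (2 + 66)) = -3*(494 + 68) = -3*562 = -1686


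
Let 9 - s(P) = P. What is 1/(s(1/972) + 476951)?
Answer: 972/463605119 ≈ 2.0966e-6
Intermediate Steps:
s(P) = 9 - P
1/(s(1/972) + 476951) = 1/((9 - 1/972) + 476951) = 1/(8747/972 + 476951) = 1/(463605119/972) = 972/463605119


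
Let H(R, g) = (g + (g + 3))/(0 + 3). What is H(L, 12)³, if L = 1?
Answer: 729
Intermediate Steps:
H(R, g) = 1 + 2*g/3 (H(R, g) = (g + (3 + g))/3 = (3 + 2*g)*(⅓) = 1 + 2*g/3)
H(L, 12)³ = (1 + (⅔)*12)³ = (1 + 8)³ = 9³ = 729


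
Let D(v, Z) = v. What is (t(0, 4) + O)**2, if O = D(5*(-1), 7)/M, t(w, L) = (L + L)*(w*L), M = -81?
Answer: 25/6561 ≈ 0.0038104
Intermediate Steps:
t(w, L) = 2*w*L**2 (t(w, L) = (2*L)*(L*w) = 2*w*L**2)
O = 5/81 (O = (5*(-1))/(-81) = -5*(-1/81) = 5/81 ≈ 0.061728)
(t(0, 4) + O)**2 = (2*0*4**2 + 5/81)**2 = (2*0*16 + 5/81)**2 = (0 + 5/81)**2 = (5/81)**2 = 25/6561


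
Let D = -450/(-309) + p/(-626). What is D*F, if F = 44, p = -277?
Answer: 2693482/32239 ≈ 83.547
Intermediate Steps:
D = 122431/64478 (D = -450/(-309) - 277/(-626) = -450*(-1/309) - 277*(-1/626) = 150/103 + 277/626 = 122431/64478 ≈ 1.8988)
D*F = (122431/64478)*44 = 2693482/32239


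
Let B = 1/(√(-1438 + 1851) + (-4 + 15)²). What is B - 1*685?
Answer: -9746059/14228 - √413/14228 ≈ -684.99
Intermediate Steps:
B = 1/(121 + √413) (B = 1/(√413 + 11²) = 1/(√413 + 121) = 1/(121 + √413) ≈ 0.0070760)
B - 1*685 = (121/14228 - √413/14228) - 1*685 = (121/14228 - √413/14228) - 685 = -9746059/14228 - √413/14228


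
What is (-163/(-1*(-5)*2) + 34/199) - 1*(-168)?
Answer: 302223/1990 ≈ 151.87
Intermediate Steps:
(-163/(-1*(-5)*2) + 34/199) - 1*(-168) = (-163/(5*2) + 34*(1/199)) + 168 = (-163/10 + 34/199) + 168 = -32097/1990 + 168 = 302223/1990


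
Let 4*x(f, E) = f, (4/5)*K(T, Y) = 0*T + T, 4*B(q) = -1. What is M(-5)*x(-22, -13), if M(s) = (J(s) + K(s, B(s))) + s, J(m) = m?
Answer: 715/8 ≈ 89.375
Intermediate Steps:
B(q) = -¼ (B(q) = (¼)*(-1) = -¼)
K(T, Y) = 5*T/4 (K(T, Y) = 5*(0*T + T)/4 = 5*(0 + T)/4 = 5*T/4)
x(f, E) = f/4
M(s) = 13*s/4 (M(s) = (s + 5*s/4) + s = 9*s/4 + s = 13*s/4)
M(-5)*x(-22, -13) = ((13/4)*(-5))*((¼)*(-22)) = -65/4*(-11/2) = 715/8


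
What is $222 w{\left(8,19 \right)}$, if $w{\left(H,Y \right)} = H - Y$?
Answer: $-2442$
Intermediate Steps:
$222 w{\left(8,19 \right)} = 222 \left(8 - 19\right) = 222 \left(-11\right) = -2442$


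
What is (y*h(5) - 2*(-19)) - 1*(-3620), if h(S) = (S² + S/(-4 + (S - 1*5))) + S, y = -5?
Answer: 14057/4 ≈ 3514.3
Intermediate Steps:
h(S) = S + S² + S/(-9 + S) (h(S) = (S² + S/(-4 + (S - 5))) + S = (S² + S/(-4 + (-5 + S))) + S = (S² + S/(-9 + S)) + S = S + S² + S/(-9 + S))
(y*h(5) - 2*(-19)) - 1*(-3620) = (-25*(-8 + 5² - 8*5)/(-9 + 5) - 2*(-19)) - 1*(-3620) = (-25*(-8 + 25 - 40)/(-4) + 38) + 3620 = (-25*(-1)*(-23)/4 + 38) + 3620 = (-5*115/4 + 38) + 3620 = (-575/4 + 38) + 3620 = -423/4 + 3620 = 14057/4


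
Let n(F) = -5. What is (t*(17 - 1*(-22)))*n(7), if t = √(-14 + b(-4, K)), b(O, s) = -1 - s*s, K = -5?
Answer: -390*I*√10 ≈ -1233.3*I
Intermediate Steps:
b(O, s) = -1 - s²
t = 2*I*√10 (t = √(-14 + (-1 - 1*(-5)²)) = √(-14 + (-1 - 1*25)) = √(-14 + (-1 - 25)) = √(-14 - 26) = √(-40) = 2*I*√10 ≈ 6.3246*I)
(t*(17 - 1*(-22)))*n(7) = ((2*I*√10)*(17 - 1*(-22)))*(-5) = ((2*I*√10)*(17 + 22))*(-5) = ((2*I*√10)*39)*(-5) = (78*I*√10)*(-5) = -390*I*√10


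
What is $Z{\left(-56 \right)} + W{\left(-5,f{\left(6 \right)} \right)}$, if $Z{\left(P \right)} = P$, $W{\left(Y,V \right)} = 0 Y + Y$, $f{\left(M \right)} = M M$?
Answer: $-61$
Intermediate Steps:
$f{\left(M \right)} = M^{2}$
$W{\left(Y,V \right)} = Y$ ($W{\left(Y,V \right)} = 0 + Y = Y$)
$Z{\left(-56 \right)} + W{\left(-5,f{\left(6 \right)} \right)} = -56 - 5 = -61$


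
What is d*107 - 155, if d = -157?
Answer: -16954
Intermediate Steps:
d*107 - 155 = -157*107 - 155 = -16799 - 155 = -16954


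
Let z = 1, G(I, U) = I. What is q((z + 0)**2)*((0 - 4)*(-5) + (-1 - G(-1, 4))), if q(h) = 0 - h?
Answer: -20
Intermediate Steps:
q(h) = -h
q((z + 0)**2)*((0 - 4)*(-5) + (-1 - G(-1, 4))) = (-(1 + 0)**2)*((0 - 4)*(-5) + (-1 - 1*(-1))) = (-1*1**2)*(-4*(-5) + (-1 + 1)) = (-1*1)*(20 + 0) = -1*20 = -20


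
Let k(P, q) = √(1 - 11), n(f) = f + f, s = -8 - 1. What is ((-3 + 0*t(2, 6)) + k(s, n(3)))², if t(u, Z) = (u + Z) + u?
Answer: (3 - I*√10)² ≈ -1.0 - 18.974*I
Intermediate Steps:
s = -9
n(f) = 2*f
t(u, Z) = Z + 2*u (t(u, Z) = (Z + u) + u = Z + 2*u)
k(P, q) = I*√10 (k(P, q) = √(-10) = I*√10)
((-3 + 0*t(2, 6)) + k(s, n(3)))² = ((-3 + 0*(6 + 2*2)) + I*√10)² = ((-3 + 0*(6 + 4)) + I*√10)² = ((-3 + 0*10) + I*√10)² = ((-3 + 0) + I*√10)² = (-3 + I*√10)²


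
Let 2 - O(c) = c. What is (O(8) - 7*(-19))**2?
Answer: 16129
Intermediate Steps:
O(c) = 2 - c
(O(8) - 7*(-19))**2 = ((2 - 1*8) - 7*(-19))**2 = ((2 - 8) + 133)**2 = (-6 + 133)**2 = 127**2 = 16129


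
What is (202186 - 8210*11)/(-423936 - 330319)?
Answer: -111876/754255 ≈ -0.14833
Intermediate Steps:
(202186 - 8210*11)/(-423936 - 330319) = (202186 - 90310)/(-754255) = 111876*(-1/754255) = -111876/754255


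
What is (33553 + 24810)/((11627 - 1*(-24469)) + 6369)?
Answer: 58363/42465 ≈ 1.3744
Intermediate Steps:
(33553 + 24810)/((11627 - 1*(-24469)) + 6369) = 58363/((11627 + 24469) + 6369) = 58363/(36096 + 6369) = 58363/42465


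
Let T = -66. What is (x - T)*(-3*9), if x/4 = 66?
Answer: -8910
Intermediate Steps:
x = 264 (x = 4*66 = 264)
(x - T)*(-3*9) = (264 - 1*(-66))*(-3*9) = (264 + 66)*(-27) = 330*(-27) = -8910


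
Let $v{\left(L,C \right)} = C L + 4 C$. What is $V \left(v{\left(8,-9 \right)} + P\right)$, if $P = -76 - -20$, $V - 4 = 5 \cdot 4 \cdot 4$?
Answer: $-13776$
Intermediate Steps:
$v{\left(L,C \right)} = 4 C + C L$
$V = 84$ ($V = 4 + 5 \cdot 4 \cdot 4 = 4 + 20 \cdot 4 = 4 + 80 = 84$)
$P = -56$ ($P = -76 + 20 = -56$)
$V \left(v{\left(8,-9 \right)} + P\right) = 84 \left(- 9 \left(4 + 8\right) - 56\right) = 84 \left(\left(-9\right) 12 - 56\right) = 84 \left(-108 - 56\right) = 84 \left(-164\right) = -13776$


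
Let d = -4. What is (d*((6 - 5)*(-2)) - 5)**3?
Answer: 27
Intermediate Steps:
(d*((6 - 5)*(-2)) - 5)**3 = (-4*(6 - 5)*(-2) - 5)**3 = (-4*(-2) - 5)**3 = (8 - 5)**3 = 3**3 = 27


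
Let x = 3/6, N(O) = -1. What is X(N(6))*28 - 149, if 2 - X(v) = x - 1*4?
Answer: 5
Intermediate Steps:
x = ½ (x = 3*(⅙) = ½ ≈ 0.50000)
X(v) = 11/2 (X(v) = 2 - (½ - 1*4) = 2 - (½ - 4) = 2 - 1*(-7/2) = 2 + 7/2 = 11/2)
X(N(6))*28 - 149 = (11/2)*28 - 149 = 154 - 149 = 5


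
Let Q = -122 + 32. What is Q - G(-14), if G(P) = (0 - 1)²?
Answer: -91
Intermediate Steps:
G(P) = 1 (G(P) = (-1)² = 1)
Q = -90
Q - G(-14) = -90 - 1*1 = -90 - 1 = -91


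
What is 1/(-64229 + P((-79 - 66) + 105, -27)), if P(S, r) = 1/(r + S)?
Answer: -67/4303344 ≈ -1.5569e-5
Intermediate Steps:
P(S, r) = 1/(S + r)
1/(-64229 + P((-79 - 66) + 105, -27)) = 1/(-64229 + 1/(((-79 - 66) + 105) - 27)) = 1/(-64229 + 1/((-145 + 105) - 27)) = 1/(-64229 + 1/(-40 - 27)) = 1/(-64229 + 1/(-67)) = 1/(-64229 - 1/67) = 1/(-4303344/67) = -67/4303344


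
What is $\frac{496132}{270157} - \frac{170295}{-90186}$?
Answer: $\frac{30250182289}{8121459734} \approx 3.7247$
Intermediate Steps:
$\frac{496132}{270157} - \frac{170295}{-90186} = 496132 \cdot \frac{1}{270157} - - \frac{56765}{30062} = \frac{496132}{270157} + \frac{56765}{30062} = \frac{30250182289}{8121459734}$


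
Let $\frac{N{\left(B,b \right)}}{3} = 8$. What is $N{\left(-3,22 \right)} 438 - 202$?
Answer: $10310$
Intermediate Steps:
$N{\left(B,b \right)} = 24$ ($N{\left(B,b \right)} = 3 \cdot 8 = 24$)
$N{\left(-3,22 \right)} 438 - 202 = 24 \cdot 438 - 202 = 10512 - 202 = 10310$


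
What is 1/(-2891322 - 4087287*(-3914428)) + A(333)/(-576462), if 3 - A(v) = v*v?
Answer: 504850327720215689/2624560626392832204 ≈ 0.19236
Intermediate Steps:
A(v) = 3 - v**2 (A(v) = 3 - v*v = 3 - v**2)
1/(-2891322 - 4087287*(-3914428)) + A(333)/(-576462) = 1/(-2891322 - 4087287*(-3914428)) + (3 - 1*333**2)/(-576462) = -1/3914428/(-6978609) + (3 - 1*110889)*(-1/576462) = -1/6978609*(-1/3914428) + (3 - 110889)*(-1/576462) = 1/27317262470652 - 110886*(-1/576462) = 1/27317262470652 + 18481/96077 = 504850327720215689/2624560626392832204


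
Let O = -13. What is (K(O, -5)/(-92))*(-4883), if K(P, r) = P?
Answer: -63479/92 ≈ -689.99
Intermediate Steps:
(K(O, -5)/(-92))*(-4883) = -13/(-92)*(-4883) = -13*(-1/92)*(-4883) = (13/92)*(-4883) = -63479/92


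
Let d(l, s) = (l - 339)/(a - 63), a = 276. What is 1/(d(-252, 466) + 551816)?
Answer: 71/39178739 ≈ 1.8122e-6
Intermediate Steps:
d(l, s) = -113/71 + l/213 (d(l, s) = (l - 339)/(276 - 63) = (-339 + l)/213 = (-339 + l)*(1/213) = -113/71 + l/213)
1/(d(-252, 466) + 551816) = 1/((-113/71 + (1/213)*(-252)) + 551816) = 1/((-113/71 - 84/71) + 551816) = 1/(-197/71 + 551816) = 1/(39178739/71) = 71/39178739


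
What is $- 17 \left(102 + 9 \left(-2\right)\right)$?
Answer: $-1428$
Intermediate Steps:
$- 17 \left(102 + 9 \left(-2\right)\right) = - 17 \left(102 - 18\right) = \left(-17\right) 84 = -1428$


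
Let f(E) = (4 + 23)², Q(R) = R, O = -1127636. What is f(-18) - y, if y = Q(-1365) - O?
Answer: -1125542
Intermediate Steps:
f(E) = 729 (f(E) = 27² = 729)
y = 1126271 (y = -1365 - 1*(-1127636) = -1365 + 1127636 = 1126271)
f(-18) - y = 729 - 1*1126271 = 729 - 1126271 = -1125542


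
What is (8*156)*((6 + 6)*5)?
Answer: 74880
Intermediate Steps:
(8*156)*((6 + 6)*5) = 1248*(12*5) = 1248*60 = 74880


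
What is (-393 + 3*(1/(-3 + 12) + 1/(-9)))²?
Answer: 154449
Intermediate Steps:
(-393 + 3*(1/(-3 + 12) + 1/(-9)))² = (-393 + 3*(1/9 - ⅑))² = (-393 + 3*(⅑ - ⅑))² = (-393 + 3*0)² = (-393 + 0)² = (-393)² = 154449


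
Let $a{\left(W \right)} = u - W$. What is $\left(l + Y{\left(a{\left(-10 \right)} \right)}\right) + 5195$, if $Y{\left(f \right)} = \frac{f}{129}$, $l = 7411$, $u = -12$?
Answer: $\frac{1626172}{129} \approx 12606.0$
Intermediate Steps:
$a{\left(W \right)} = -12 - W$
$Y{\left(f \right)} = \frac{f}{129}$ ($Y{\left(f \right)} = f \frac{1}{129} = \frac{f}{129}$)
$\left(l + Y{\left(a{\left(-10 \right)} \right)}\right) + 5195 = \left(7411 + \frac{-12 - -10}{129}\right) + 5195 = \left(7411 + \frac{-12 + 10}{129}\right) + 5195 = \left(7411 + \frac{1}{129} \left(-2\right)\right) + 5195 = \left(7411 - \frac{2}{129}\right) + 5195 = \frac{956017}{129} + 5195 = \frac{1626172}{129}$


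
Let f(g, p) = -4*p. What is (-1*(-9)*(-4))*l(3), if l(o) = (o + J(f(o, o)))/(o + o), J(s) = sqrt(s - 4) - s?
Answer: -90 - 24*I ≈ -90.0 - 24.0*I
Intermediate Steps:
J(s) = sqrt(-4 + s) - s
l(o) = (sqrt(-4 - 4*o) + 5*o)/(2*o) (l(o) = (o + (sqrt(-4 - 4*o) - (-4)*o))/(o + o) = (o + (sqrt(-4 - 4*o) + 4*o))/((2*o)) = (sqrt(-4 - 4*o) + 5*o)*(1/(2*o)) = (sqrt(-4 - 4*o) + 5*o)/(2*o))
(-1*(-9)*(-4))*l(3) = (-1*(-9)*(-4))*(5/2 + sqrt(-1 - 1*3)/3) = (9*(-4))*(5/2 + sqrt(-1 - 3)/3) = -36*(5/2 + sqrt(-4)/3) = -36*(5/2 + (2*I)/3) = -36*(5/2 + 2*I/3) = -90 - 24*I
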